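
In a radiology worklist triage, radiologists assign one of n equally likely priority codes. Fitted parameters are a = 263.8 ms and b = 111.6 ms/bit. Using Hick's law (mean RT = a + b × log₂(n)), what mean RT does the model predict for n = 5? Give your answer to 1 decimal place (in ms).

522.9 ms

log₂(5) = 2.3219 bits, so RT = 263.8 + 111.6 × 2.3219 ≈ 522.927 ms.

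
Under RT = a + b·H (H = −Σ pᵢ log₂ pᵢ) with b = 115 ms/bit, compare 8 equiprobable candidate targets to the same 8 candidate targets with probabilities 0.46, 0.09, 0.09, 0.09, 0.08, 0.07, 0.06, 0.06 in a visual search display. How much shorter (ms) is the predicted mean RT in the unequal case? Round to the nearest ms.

Equiprobable entropy H₀ = log₂ 8 = 3.0000 bits.
Skewed entropy H = −Σ pᵢ log₂ pᵢ = 2.5004 bits.
ΔRT = b·(H₀ − H) = 115 × 0.4996 = 57.45 ms.

57 ms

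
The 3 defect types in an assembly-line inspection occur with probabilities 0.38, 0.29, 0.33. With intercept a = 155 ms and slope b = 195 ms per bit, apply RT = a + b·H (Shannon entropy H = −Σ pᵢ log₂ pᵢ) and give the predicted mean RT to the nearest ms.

462 ms

Entropy contributions −pᵢ log₂ pᵢ: 0.5305, 0.5179, 0.5278; sum H = 1.5762 bits.
RT = a + bH = 155 + 195·1.5762 = 462.35 ms.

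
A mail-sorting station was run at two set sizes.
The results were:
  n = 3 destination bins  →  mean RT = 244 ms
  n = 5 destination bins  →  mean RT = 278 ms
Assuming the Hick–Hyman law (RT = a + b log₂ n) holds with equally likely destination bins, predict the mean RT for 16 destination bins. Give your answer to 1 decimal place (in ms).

Solve the two-equation system in a and b:
  b = (278 − 244) / (log₂ 5 − log₂ 3) = 34 / (2.3219 − 1.5850) = 46.135 ms/bit
  a = 244 − 46.135 × 1.5850 = 170.878 ms
Then RT(16) = 170.878 + 46.135 × log₂ 16 = 170.878 + 46.135 × 4 ≈ 355.418 ms.

355.4 ms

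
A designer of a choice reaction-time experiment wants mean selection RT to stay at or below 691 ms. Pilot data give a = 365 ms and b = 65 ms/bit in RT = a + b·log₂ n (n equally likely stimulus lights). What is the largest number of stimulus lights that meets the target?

Set 365 + 65·log₂ n ≤ 691 → log₂ n ≤ (691 − 365)/65 = 5.0154.
So n ≤ 2^5.0154 = 32.343; the largest integer n is 32.

32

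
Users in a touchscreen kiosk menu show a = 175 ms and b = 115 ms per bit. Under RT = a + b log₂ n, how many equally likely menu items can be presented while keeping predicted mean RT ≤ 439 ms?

Information budget: (439 − 175)/115 = 2.2957 bits, so n ≤ 2^2.2957 = 4.910 → at most 4.

4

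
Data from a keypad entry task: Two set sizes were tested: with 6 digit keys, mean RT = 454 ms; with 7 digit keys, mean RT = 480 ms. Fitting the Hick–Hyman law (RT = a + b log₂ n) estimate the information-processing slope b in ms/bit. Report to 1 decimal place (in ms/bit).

116.9 ms/bit

The slope on a log₂ axis is (480 − 454) / (2.8074 − 2.5850) = 116.910 ms/bit.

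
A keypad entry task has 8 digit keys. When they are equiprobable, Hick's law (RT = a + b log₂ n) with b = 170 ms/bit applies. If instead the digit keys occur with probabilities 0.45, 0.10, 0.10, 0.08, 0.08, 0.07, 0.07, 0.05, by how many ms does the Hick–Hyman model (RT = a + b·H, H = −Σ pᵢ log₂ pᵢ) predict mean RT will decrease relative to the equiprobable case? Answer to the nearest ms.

82 ms

Equiprobable entropy H₀ = log₂ 8 = 3.0000 bits.
Skewed entropy H = −Σ pᵢ log₂ pᵢ = 2.5190 bits.
ΔRT = b·(H₀ − H) = 170 × 0.4810 = 81.77 ms.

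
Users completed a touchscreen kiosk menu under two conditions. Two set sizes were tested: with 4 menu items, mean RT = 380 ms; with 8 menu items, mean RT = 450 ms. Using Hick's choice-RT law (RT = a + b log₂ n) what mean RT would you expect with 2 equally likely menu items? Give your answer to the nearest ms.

Solve the two-equation system in a and b:
  b = (450 − 380) / (log₂ 8 − log₂ 4) = 70 / (3 − 2) = 70 ms/bit
  a = 380 − 70 × 2 = 240 ms
Then RT(2) = 240 + 70 × log₂ 2 = 240 + 70 × 1 ≈ 310.000 ms.

310 ms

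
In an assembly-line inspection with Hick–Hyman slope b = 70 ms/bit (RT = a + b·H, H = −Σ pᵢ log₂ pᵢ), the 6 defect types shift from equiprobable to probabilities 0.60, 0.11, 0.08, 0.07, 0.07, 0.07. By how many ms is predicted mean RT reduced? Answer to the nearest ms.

49 ms

Equiprobable entropy H₀ = log₂ 6 = 2.5850 bits.
Skewed entropy H = −Σ pᵢ log₂ pᵢ = 1.8896 bits.
ΔRT = b·(H₀ − H) = 70 × 0.6953 = 48.67 ms.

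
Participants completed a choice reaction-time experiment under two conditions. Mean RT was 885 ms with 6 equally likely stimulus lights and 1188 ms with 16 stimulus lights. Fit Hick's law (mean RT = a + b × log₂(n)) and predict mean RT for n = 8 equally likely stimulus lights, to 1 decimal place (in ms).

RT is linear in log₂ n, so two points fix the line:
  b = (1188 − 885) / (log₂ 16 − log₂ 6) = 303 / (4 − 2.5850) = 214.129 ms/bit
  a = 885 − 214.129 × 2.5850 = 331.486 ms
Then RT(8) = 331.486 + 214.129 × log₂ 8 = 331.486 + 214.129 × 3 ≈ 973.871 ms.

973.9 ms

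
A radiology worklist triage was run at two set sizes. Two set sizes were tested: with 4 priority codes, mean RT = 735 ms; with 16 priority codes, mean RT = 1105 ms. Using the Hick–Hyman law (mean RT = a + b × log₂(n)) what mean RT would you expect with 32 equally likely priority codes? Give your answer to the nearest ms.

1290 ms

With log₂ n on the abscissa the relation is linear; from the two conditions:
  b = (1105 − 735) / (log₂ 16 − log₂ 4) = 370 / (4 − 2) = 185 ms/bit
  a = 735 − 185 × 2 = 365 ms
Then RT(32) = 365 + 185 × log₂ 32 = 365 + 185 × 5 ≈ 1290.000 ms.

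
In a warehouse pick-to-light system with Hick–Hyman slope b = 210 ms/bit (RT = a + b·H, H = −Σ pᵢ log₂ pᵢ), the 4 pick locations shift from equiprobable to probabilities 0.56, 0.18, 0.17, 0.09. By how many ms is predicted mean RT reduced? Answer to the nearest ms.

71 ms

Equiprobable entropy H₀ = log₂ 4 = 2.0000 bits.
Skewed entropy H = −Σ pᵢ log₂ pᵢ = 1.6610 bits.
ΔRT = b·(H₀ − H) = 210 × 0.3390 = 71.19 ms.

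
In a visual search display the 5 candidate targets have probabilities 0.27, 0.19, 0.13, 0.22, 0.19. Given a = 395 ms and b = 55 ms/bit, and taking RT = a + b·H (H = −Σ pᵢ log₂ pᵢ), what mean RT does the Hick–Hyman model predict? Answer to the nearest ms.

Entropy contributions −pᵢ log₂ pᵢ: 0.5100, 0.4552, 0.3826, 0.4806, 0.4552; sum H = 2.2837 bits.
RT = a + bH = 395 + 55·2.2837 = 520.60 ms.

521 ms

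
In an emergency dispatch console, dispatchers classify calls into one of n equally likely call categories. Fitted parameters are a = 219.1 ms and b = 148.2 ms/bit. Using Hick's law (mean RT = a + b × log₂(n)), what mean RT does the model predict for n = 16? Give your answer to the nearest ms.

812 ms

log₂(16) = 4 bits, so RT = 219.1 + 148.2 × 4 ≈ 811.900 ms.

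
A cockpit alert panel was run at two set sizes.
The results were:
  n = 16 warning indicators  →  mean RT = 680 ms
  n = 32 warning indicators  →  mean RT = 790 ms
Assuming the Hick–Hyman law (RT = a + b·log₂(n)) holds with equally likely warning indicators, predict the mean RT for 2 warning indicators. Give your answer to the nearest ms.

350 ms

RT is linear in log₂ n, so two points fix the line:
  b = (790 − 680) / (log₂ 32 − log₂ 16) = 110 / (5 − 4) = 110 ms/bit
  a = 680 − 110 × 4 = 240 ms
Then RT(2) = 240 + 110 × log₂ 2 = 240 + 110 × 1 ≈ 350.000 ms.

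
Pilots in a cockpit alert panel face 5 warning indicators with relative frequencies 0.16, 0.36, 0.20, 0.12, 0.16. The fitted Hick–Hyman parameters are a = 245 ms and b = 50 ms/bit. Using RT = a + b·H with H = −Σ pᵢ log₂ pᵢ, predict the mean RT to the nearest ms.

Entropy contributions −pᵢ log₂ pᵢ: 0.4230, 0.5306, 0.4644, 0.3671, 0.4230; sum H = 2.2081 bits.
RT = a + bH = 245 + 50·2.2081 = 355.41 ms.

355 ms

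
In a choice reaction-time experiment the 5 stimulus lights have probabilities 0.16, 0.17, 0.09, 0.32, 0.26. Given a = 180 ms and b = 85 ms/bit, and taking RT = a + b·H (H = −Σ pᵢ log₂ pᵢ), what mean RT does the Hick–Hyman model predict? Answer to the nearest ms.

367 ms

H = 0.16·log₂(1/0.16) + 0.17·log₂(1/0.17) + 0.09·log₂(1/0.09) + 0.32·log₂(1/0.32) + 0.26·log₂(1/0.26) = 2.2016 bits.
RT = 180 + 85 × 2.2016 = 367.13 ms.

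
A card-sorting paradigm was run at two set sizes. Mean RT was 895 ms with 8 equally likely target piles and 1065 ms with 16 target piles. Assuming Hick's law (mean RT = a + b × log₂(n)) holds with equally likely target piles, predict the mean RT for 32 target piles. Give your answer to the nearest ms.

RT is linear in log₂ n, so two points fix the line:
  b = (1065 − 895) / (log₂ 16 − log₂ 8) = 170 / (4 − 3) = 170 ms/bit
  a = 895 − 170 × 3 = 385 ms
Then RT(32) = 385 + 170 × log₂ 32 = 385 + 170 × 5 ≈ 1235.000 ms.

1235 ms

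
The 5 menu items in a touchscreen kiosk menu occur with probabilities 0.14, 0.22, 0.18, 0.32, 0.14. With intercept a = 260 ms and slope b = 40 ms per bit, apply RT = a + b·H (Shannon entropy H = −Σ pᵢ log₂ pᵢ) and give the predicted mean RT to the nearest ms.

350 ms

H = 0.14·log₂(1/0.14) + 0.22·log₂(1/0.22) + 0.18·log₂(1/0.18) + 0.32·log₂(1/0.32) + 0.14·log₂(1/0.14) = 2.2461 bits.
RT = 260 + 40 × 2.2461 = 349.85 ms.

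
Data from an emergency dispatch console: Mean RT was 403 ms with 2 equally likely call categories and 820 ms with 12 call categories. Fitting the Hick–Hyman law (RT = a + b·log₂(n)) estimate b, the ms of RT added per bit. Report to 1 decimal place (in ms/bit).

161.3 ms/bit

Slope: b = (820 − 403) / (log₂ 12 − log₂ 2) = 417/2.5850 = 161.318 ms/bit.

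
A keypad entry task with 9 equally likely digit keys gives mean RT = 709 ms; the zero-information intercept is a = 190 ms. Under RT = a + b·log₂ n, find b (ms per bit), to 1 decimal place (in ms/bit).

b = (709 − 190) / log₂(9) = 519 / 3.1699 = 163.726 ms/bit.

163.7 ms/bit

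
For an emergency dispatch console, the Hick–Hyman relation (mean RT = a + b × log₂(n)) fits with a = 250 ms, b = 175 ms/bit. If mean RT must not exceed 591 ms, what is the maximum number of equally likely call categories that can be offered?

175·log₂ n ≤ 591 − 250 = 341, giving log₂ n ≤ 1.9486 and n ≤ 3.860. The largest whole number is 3.

3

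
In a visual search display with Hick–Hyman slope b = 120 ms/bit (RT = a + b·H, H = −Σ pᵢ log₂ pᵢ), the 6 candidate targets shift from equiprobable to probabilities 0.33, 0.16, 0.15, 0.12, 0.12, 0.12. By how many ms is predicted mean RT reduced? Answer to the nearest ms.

15 ms

Equiprobable entropy H₀ = log₂ 6 = 2.5850 bits.
Skewed entropy H = −Σ pᵢ log₂ pᵢ = 2.4626 bits.
ΔRT = b·(H₀ − H) = 120 × 0.1224 = 14.69 ms.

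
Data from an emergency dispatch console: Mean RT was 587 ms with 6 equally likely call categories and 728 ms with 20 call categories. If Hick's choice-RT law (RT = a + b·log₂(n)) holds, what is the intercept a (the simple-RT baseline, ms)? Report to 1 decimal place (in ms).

Slope: b = (728 − 587) / (log₂ 20 − log₂ 6) = 141/1.7370 = 81.176 ms/bit.
Intercept: a = 587 − 81.176·log₂(6) = 377.163 ms.

377.2 ms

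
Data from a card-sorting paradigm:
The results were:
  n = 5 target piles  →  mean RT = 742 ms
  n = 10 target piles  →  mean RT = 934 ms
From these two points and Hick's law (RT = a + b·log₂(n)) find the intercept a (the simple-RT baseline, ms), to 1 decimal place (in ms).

Slope: b = (934 − 742) / (log₂ 10 − log₂ 5) = 192/1.0000 = 192.000 ms/bit.
a = RT₁ − b·log₂ n₁ = 742 − 192.000 × 2.3219 = 296.190 ms.

296.2 ms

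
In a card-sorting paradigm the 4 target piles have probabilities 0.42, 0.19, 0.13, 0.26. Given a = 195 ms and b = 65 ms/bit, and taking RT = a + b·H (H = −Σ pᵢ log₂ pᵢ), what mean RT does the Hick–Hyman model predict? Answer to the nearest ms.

316 ms

Entropy contributions −pᵢ log₂ pᵢ: 0.5256, 0.4552, 0.3826, 0.5053; sum H = 1.8688 bits.
RT = a + bH = 195 + 65·1.8688 = 316.47 ms.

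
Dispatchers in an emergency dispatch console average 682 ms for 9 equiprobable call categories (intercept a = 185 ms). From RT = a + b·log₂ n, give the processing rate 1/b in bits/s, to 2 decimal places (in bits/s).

6.38 bits/s

Choice component = 682 − 185 = 497 ms over log₂(9) = 3.1699 bits.
b = 497 / 3.1699 = 156.786 ms/bit, so 1/b = 6.378 bits/s.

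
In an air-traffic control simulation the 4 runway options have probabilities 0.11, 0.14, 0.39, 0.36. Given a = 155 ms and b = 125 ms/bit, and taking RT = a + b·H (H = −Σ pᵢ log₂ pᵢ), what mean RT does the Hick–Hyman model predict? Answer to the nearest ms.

381 ms

H = 0.11·log₂(1/0.11) + 0.14·log₂(1/0.14) + 0.39·log₂(1/0.39) + 0.36·log₂(1/0.36) = 1.8078 bits.
RT = 155 + 125 × 1.8078 = 380.98 ms.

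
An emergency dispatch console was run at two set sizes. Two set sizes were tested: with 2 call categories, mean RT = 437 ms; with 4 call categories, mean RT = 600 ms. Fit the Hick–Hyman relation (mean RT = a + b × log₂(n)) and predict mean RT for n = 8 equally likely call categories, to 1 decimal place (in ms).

Fit slope and intercept:
  b = (600 − 437) / (log₂ 4 − log₂ 2) = 163 / (2 − 1) = 163.000 ms/bit
  a = 437 − 163.000 × 1 = 274.000 ms
Then RT(8) = 274.000 + 163.000 × log₂ 8 = 274.000 + 163.000 × 3 ≈ 763.000 ms.

763.0 ms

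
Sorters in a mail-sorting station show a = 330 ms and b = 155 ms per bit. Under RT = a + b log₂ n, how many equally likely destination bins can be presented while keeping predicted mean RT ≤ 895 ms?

Information budget: (895 − 330)/155 = 3.6452 bits, so n ≤ 2^3.6452 = 12.511 → at most 12.

12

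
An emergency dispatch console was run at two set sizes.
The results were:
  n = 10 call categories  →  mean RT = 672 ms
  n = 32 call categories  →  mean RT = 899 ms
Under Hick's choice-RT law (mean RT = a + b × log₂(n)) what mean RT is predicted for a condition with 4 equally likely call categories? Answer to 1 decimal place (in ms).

493.2 ms

RT is linear in log₂ n, so two points fix the line:
  b = (899 − 672) / (log₂ 32 − log₂ 10) = 227 / (5 − 3.3219) = 135.274 ms/bit
  a = 672 − 135.274 × 3.3219 = 222.629 ms
Then RT(4) = 222.629 + 135.274 × log₂ 4 = 222.629 + 135.274 × 2 ≈ 493.177 ms.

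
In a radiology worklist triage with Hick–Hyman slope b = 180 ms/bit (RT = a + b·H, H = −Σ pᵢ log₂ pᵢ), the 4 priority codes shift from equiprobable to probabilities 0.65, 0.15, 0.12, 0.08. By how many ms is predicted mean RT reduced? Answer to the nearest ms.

Equiprobable entropy H₀ = log₂ 4 = 2.0000 bits.
Skewed entropy H = −Σ pᵢ log₂ pᵢ = 1.4731 bits.
ΔRT = b·(H₀ − H) = 180 × 0.5269 = 94.84 ms.

95 ms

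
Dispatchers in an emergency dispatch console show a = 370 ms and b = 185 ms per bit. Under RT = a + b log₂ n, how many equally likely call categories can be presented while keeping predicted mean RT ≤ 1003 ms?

10

185·log₂ n ≤ 1003 − 370 = 633, giving log₂ n ≤ 3.4216 and n ≤ 10.715. The largest whole number is 10.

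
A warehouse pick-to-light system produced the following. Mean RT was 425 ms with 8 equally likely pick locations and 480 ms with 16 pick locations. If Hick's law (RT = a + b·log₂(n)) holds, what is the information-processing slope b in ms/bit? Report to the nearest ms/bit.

The slope on a log₂ axis is (480 − 425) / (4 − 3) = 55 ms/bit.

55 ms/bit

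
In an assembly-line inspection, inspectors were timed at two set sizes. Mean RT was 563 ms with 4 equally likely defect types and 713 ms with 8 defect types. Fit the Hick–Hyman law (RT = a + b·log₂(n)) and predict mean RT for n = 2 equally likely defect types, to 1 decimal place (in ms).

413.0 ms

RT is linear in log₂ n, so two points fix the line:
  b = (713 − 563) / (log₂ 8 − log₂ 4) = 150 / (3 − 2) = 150.000 ms/bit
  a = 563 − 150.000 × 2 = 263.000 ms
Then RT(2) = 263.000 + 150.000 × log₂ 2 = 263.000 + 150.000 × 1 ≈ 413.000 ms.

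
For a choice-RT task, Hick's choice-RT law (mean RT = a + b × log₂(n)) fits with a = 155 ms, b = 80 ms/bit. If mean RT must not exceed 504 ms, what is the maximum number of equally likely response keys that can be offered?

Information budget: (504 − 155)/80 = 4.3625 bits, so n ≤ 2^4.3625 = 20.570 → at most 20.

20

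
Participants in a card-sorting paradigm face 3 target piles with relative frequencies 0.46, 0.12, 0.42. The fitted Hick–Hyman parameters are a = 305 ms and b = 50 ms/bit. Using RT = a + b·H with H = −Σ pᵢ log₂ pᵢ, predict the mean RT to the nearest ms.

375 ms

H = 0.46·log₂(1/0.46) + 0.12·log₂(1/0.12) + 0.42·log₂(1/0.42) = 1.4080 bits.
RT = 305 + 50 × 1.4080 = 375.40 ms.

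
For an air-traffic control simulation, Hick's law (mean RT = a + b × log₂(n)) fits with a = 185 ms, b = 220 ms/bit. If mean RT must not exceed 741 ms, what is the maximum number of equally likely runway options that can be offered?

220·log₂ n ≤ 741 − 185 = 556, giving log₂ n ≤ 2.5273 and n ≤ 5.765. The largest whole number is 5.

5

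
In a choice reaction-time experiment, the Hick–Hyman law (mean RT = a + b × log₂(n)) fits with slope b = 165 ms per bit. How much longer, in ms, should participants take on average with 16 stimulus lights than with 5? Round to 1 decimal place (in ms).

ΔRT = (a + b log₂ n₂) − (a + b log₂ n₁) = b·(log₂ n₂ − log₂ n₁).
log₂(16) − log₂(5) = 4 − 2.3219 = 1.6781.
ΔRT = 165 × 1.6781 = 276.882 ms.

276.9 ms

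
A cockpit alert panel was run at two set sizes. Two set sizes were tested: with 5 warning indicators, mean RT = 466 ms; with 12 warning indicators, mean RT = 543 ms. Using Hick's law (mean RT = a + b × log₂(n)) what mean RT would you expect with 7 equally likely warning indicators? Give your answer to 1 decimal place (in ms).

Fit slope and intercept:
  b = (543 − 466) / (log₂ 12 − log₂ 5) = 77 / (3.5850 − 2.3219) = 60.964 ms/bit
  a = 466 − 60.964 × 2.3219 = 324.445 ms
Then RT(7) = 324.445 + 60.964 × log₂ 7 = 324.445 + 60.964 × 2.8074 ≈ 495.594 ms.

495.6 ms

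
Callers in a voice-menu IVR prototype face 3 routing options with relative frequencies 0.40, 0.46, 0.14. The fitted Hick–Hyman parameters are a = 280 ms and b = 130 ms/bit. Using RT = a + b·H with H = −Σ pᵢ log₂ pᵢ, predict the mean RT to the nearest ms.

Entropy contributions −pᵢ log₂ pᵢ: 0.5288, 0.5153, 0.3971; sum H = 1.4412 bits.
RT = a + bH = 280 + 130·1.4412 = 467.36 ms.

467 ms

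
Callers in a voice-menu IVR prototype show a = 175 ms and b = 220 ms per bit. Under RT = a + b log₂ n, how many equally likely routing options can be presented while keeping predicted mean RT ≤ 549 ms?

3

Set 175 + 220·log₂ n ≤ 549 → log₂ n ≤ (549 − 175)/220 = 1.7000.
So n ≤ 2^1.7000 = 3.249; the largest integer n is 3.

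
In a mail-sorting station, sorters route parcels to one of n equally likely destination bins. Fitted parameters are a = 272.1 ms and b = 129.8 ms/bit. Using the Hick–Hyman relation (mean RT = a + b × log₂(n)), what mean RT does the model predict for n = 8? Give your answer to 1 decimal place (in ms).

log₂(8) = 3 bits, so RT = 272.1 + 129.8 × 3 ≈ 661.500 ms.

661.5 ms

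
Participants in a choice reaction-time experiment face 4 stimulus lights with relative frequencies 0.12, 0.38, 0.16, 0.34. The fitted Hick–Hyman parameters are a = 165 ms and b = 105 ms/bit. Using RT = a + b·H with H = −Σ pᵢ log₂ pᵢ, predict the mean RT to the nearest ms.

359 ms

Entropy contributions −pᵢ log₂ pᵢ: 0.3671, 0.5305, 0.4230, 0.5292; sum H = 1.8497 bits.
RT = a + bH = 165 + 105·1.8497 = 359.22 ms.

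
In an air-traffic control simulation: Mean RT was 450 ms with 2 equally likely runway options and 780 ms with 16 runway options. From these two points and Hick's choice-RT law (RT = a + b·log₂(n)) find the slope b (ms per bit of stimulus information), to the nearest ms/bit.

b = (RT₂ − RT₁)/(log₂ n₂ − log₂ n₁) = (780 − 450)/(4 − 1) = 110 ms/bit.

110 ms/bit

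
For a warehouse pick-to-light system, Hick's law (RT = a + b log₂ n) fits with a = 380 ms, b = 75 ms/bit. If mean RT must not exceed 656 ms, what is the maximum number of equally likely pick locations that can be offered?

12

Information budget: (656 − 380)/75 = 3.6800 bits, so n ≤ 2^3.6800 = 12.817 → at most 12.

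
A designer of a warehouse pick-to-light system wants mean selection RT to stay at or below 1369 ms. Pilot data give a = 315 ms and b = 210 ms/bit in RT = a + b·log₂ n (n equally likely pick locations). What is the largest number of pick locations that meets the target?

Set 315 + 210·log₂ n ≤ 1369 → log₂ n ≤ (1369 − 315)/210 = 5.0190.
So n ≤ 2^5.0190 = 32.425; the largest integer n is 32.

32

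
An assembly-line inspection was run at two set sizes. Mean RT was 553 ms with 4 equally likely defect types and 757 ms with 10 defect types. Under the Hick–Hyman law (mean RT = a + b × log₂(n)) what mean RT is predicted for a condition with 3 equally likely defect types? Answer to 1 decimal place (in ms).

Solve the two-equation system in a and b:
  b = (757 − 553) / (log₂ 10 − log₂ 4) = 204 / (3.3219 − 2) = 154.320 ms/bit
  a = 553 − 154.320 × 2 = 244.360 ms
Then RT(3) = 244.360 + 154.320 × log₂ 3 = 244.360 + 154.320 × 1.5850 ≈ 488.951 ms.

489.0 ms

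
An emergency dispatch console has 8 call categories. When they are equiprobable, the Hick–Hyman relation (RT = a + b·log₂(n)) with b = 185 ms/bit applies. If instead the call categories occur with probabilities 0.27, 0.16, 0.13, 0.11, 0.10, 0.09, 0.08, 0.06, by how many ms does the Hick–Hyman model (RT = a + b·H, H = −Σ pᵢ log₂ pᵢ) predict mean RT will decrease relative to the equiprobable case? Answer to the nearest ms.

The RT saving is b·ΔH. Equiprobable H₀ = log₂(8) = 3.0000 bits; with the given probabilities H = 2.8459 bits.
b·(H₀ − H) = 185 × (3.0000 − 2.8459) = 28.52 ms.

29 ms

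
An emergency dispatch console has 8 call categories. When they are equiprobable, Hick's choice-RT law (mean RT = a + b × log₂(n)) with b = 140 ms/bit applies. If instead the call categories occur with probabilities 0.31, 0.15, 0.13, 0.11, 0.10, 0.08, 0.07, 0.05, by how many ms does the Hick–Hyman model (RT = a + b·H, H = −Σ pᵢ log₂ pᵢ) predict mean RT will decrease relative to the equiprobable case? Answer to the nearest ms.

The RT saving is b·ΔH. Equiprobable H₀ = log₂(8) = 3.0000 bits; with the given probabilities H = 2.7756 bits.
b·(H₀ − H) = 140 × (3.0000 − 2.7756) = 31.41 ms.

31 ms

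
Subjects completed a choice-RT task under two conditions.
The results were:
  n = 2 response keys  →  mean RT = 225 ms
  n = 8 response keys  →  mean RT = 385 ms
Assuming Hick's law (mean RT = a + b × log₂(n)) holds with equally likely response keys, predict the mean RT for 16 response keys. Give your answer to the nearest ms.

465 ms

With log₂ n on the abscissa the relation is linear; from the two conditions:
  b = (385 − 225) / (log₂ 8 − log₂ 2) = 160 / (3 − 1) = 80 ms/bit
  a = 225 − 80 × 1 = 145 ms
Then RT(16) = 145 + 80 × log₂ 16 = 145 + 80 × 4 ≈ 465.000 ms.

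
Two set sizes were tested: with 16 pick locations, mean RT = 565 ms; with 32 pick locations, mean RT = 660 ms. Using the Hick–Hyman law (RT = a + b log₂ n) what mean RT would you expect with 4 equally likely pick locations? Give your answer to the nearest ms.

With log₂ n on the abscissa the relation is linear; from the two conditions:
  b = (660 − 565) / (log₂ 32 − log₂ 16) = 95 / (5 − 4) = 95 ms/bit
  a = 565 − 95 × 4 = 185 ms
Then RT(4) = 185 + 95 × log₂ 4 = 185 + 95 × 2 ≈ 375.000 ms.

375 ms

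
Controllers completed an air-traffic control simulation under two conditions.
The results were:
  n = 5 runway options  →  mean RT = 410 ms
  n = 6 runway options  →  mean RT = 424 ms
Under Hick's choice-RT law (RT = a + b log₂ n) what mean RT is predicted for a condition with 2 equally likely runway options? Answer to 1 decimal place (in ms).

339.6 ms

RT is linear in log₂ n, so two points fix the line:
  b = (424 − 410) / (log₂ 6 − log₂ 5) = 14 / (2.5850 − 2.3219) = 53.225 ms/bit
  a = 410 − 53.225 × 2.3219 = 286.415 ms
Then RT(2) = 286.415 + 53.225 × log₂ 2 = 286.415 + 53.225 × 1 ≈ 339.640 ms.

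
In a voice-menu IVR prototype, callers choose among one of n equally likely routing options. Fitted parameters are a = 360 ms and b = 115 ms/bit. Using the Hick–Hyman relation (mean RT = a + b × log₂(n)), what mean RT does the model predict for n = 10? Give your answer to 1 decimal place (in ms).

742.0 ms

log₂(10) = 3.3219 bits, so RT = 360 + 115 × 3.3219 ≈ 742.022 ms.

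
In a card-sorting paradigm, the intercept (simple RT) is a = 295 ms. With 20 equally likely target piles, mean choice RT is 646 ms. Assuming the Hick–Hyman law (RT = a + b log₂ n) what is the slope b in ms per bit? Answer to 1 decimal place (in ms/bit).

20 alternatives carry log₂ 20 = 4.3219 bits; the choice cost is 646 − 295 = 351 ms, so b = 351/4.3219 = 81.214 ms/bit.

81.2 ms/bit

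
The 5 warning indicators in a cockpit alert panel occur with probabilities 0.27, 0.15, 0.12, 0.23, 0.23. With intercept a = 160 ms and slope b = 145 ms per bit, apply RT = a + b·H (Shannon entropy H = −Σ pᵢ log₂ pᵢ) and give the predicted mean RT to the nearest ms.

H = 0.27·log₂(1/0.27) + 0.15·log₂(1/0.15) + 0.12·log₂(1/0.12) + 0.23·log₂(1/0.23) + 0.23·log₂(1/0.23) = 2.2630 bits.
RT = 160 + 145 × 2.2630 = 488.13 ms.

488 ms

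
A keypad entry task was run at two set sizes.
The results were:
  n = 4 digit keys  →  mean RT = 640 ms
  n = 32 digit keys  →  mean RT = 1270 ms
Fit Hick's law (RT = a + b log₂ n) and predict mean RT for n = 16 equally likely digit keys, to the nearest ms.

With log₂ n on the abscissa the relation is linear; from the two conditions:
  b = (1270 − 640) / (log₂ 32 − log₂ 4) = 630 / (5 − 2) = 210 ms/bit
  a = 640 − 210 × 2 = 220 ms
Then RT(16) = 220 + 210 × log₂ 16 = 220 + 210 × 4 ≈ 1060.000 ms.

1060 ms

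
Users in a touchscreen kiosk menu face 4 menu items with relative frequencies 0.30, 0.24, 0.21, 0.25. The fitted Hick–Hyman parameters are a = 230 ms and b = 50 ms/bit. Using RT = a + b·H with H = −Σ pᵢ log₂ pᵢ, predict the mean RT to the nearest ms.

H = 0.30·log₂(1/0.30) + 0.24·log₂(1/0.24) + 0.21·log₂(1/0.21) + 0.25·log₂(1/0.25) = 1.9880 bits.
RT = 230 + 50 × 1.9880 = 329.40 ms.

329 ms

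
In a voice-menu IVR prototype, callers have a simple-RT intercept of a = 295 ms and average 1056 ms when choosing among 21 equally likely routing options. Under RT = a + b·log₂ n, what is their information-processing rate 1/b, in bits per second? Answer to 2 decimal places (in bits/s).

Choice component = 1056 − 295 = 761 ms over log₂(21) = 4.3923 bits.
b = 761 / 4.3923 = 173.257 ms/bit, so 1/b = 5.772 bits/s.

5.77 bits/s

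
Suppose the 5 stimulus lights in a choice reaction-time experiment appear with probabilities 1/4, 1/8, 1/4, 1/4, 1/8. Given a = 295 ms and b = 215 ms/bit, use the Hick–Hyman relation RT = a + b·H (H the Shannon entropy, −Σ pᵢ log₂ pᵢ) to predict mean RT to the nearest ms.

779 ms

Each term −pᵢ log₂ pᵢ: 0.25·2 + 0.125·3 + 0.25·2 + 0.25·2 + 0.125·3; summed, H = 2.250 bits.
Mean RT = a + bH = 295 + 215·2.250 = 778.75 ms.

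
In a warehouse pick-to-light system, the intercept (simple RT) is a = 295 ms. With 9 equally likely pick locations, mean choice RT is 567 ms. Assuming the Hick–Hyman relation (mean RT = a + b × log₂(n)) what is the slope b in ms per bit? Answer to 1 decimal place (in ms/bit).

log₂(9) = 3.1699 bits.
b = (RT − a)/log₂ n = (567 − 295) / 3.1699 = 85.806 ms/bit.

85.8 ms/bit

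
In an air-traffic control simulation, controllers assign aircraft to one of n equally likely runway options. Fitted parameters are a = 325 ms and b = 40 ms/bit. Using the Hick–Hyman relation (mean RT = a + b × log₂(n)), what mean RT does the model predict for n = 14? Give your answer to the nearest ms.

477 ms

log₂(14) = 3.8074 bits, so RT = 325 + 40 × 3.8074 ≈ 477.294 ms.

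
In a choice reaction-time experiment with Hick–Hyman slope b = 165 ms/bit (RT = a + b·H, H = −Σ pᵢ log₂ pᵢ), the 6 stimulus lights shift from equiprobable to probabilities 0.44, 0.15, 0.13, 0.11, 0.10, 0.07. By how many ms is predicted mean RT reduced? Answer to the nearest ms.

Equiprobable entropy H₀ = log₂ 6 = 2.5850 bits.
Skewed entropy H = −Σ pᵢ log₂ pᵢ = 2.2654 bits.
ΔRT = b·(H₀ − H) = 165 × 0.3196 = 52.73 ms.

53 ms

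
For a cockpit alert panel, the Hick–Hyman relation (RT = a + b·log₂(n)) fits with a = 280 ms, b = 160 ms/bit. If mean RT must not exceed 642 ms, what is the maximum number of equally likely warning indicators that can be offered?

160·log₂ n ≤ 642 − 280 = 362, giving log₂ n ≤ 2.2625 and n ≤ 4.798. The largest whole number is 4.

4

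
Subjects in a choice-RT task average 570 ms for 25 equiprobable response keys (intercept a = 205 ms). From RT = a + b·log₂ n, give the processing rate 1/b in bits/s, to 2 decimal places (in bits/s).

b = (570 − 205)/log₂ 25 = 365/4.6439 = 78.598 ms per bit = 0.07860 s/bit; the reciprocal is 12.723 bits/s.

12.72 bits/s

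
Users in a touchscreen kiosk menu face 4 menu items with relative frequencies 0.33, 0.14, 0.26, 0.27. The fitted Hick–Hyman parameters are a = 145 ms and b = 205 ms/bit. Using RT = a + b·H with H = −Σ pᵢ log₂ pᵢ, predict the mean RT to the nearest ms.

H = 0.33·log₂(1/0.33) + 0.14·log₂(1/0.14) + 0.26·log₂(1/0.26) + 0.27·log₂(1/0.27) = 1.9402 bits.
RT = 145 + 205 × 1.9402 = 542.75 ms.

543 ms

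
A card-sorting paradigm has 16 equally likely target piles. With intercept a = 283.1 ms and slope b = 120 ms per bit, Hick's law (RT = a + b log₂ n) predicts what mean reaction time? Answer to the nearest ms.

log₂(16) = 4 bits, so RT = 283.1 + 120 × 4 ≈ 763.100 ms.

763 ms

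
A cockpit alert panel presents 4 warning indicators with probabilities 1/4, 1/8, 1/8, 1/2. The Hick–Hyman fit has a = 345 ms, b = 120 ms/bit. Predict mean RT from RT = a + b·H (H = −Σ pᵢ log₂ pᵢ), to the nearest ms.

H = −Σ pᵢ log₂ pᵢ = 0.25·2 + 0.125·3 + 0.125·3 + 0.5·1 = 1.750 bits.
RT = 345 + 120 × 1.750 = 555.00 ms.

555 ms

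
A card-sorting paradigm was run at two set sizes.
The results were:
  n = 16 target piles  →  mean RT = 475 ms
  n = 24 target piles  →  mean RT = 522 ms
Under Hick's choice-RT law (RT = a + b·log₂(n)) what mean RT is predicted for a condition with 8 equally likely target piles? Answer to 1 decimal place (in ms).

Fit slope and intercept:
  b = (522 − 475) / (log₂ 24 − log₂ 16) = 47 / (4.5850 − 4) = 80.347 ms/bit
  a = 475 − 80.347 × 4 = 153.612 ms
Then RT(8) = 153.612 + 80.347 × log₂ 8 = 153.612 + 80.347 × 3 ≈ 394.653 ms.

394.7 ms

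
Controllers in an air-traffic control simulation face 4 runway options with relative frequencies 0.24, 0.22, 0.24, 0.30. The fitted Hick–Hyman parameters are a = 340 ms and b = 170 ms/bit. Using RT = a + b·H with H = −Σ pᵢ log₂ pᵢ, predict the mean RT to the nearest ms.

678 ms

Entropy contributions −pᵢ log₂ pᵢ: 0.4941, 0.4806, 0.4941, 0.5211; sum H = 1.9899 bits.
RT = a + bH = 340 + 170·1.9899 = 678.29 ms.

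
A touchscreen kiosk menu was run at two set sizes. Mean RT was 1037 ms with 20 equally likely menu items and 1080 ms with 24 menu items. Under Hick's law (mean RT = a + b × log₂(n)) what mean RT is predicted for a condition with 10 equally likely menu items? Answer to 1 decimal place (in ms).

Solve the two-equation system in a and b:
  b = (1080 − 1037) / (log₂ 24 − log₂ 20) = 43 / (4.5850 − 4.3219) = 163.477 ms/bit
  a = 1037 − 163.477 × 4.3219 = 330.465 ms
Then RT(10) = 330.465 + 163.477 × log₂ 10 = 330.465 + 163.477 × 3.3219 ≈ 873.523 ms.

873.5 ms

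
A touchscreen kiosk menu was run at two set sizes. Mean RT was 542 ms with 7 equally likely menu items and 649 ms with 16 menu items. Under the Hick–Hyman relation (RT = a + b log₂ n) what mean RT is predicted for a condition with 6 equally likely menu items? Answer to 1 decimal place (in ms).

With log₂ n on the abscissa the relation is linear; from the two conditions:
  b = (649 − 542) / (log₂ 16 − log₂ 7) = 107 / (4 − 2.8074) = 89.717 ms/bit
  a = 542 − 89.717 × 2.8074 = 290.134 ms
Then RT(6) = 290.134 + 89.717 × log₂ 6 = 290.134 + 89.717 × 2.5850 ≈ 522.048 ms.

522.0 ms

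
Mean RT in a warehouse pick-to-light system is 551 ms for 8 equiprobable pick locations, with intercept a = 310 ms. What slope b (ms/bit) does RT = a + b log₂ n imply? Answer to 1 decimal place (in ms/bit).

80.3 ms/bit

8 alternatives carry log₂ 8 = 3 bits; the choice cost is 551 − 310 = 241 ms, so b = 241/3 = 80.333 ms/bit.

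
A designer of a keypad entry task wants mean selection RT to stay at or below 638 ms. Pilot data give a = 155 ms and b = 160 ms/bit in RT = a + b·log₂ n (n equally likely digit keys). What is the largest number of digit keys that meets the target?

Set 155 + 160·log₂ n ≤ 638 → log₂ n ≤ (638 − 155)/160 = 3.0187.
So n ≤ 2^3.0187 = 8.105; the largest integer n is 8.

8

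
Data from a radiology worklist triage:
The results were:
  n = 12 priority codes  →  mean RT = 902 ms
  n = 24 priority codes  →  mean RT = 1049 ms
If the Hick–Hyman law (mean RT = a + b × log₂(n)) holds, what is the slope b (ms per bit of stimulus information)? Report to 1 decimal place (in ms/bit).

147.0 ms/bit

The slope on a log₂ axis is (1049 − 902) / (4.5850 − 3.5850) = 147.000 ms/bit.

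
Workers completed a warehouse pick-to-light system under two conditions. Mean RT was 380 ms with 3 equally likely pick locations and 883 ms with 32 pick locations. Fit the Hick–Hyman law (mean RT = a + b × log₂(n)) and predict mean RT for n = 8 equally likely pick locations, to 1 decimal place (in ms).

588.4 ms

RT is linear in log₂ n, so two points fix the line:
  b = (883 − 380) / (log₂ 32 − log₂ 3) = 503 / (5 − 1.5850) = 147.290 ms/bit
  a = 380 − 147.290 × 1.5850 = 146.551 ms
Then RT(8) = 146.551 + 147.290 × log₂ 8 = 146.551 + 147.290 × 3 ≈ 588.421 ms.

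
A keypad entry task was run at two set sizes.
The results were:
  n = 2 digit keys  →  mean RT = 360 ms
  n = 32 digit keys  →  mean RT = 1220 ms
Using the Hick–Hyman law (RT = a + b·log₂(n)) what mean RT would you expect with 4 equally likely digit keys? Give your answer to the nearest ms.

575 ms

Solve the two-equation system in a and b:
  b = (1220 − 360) / (log₂ 32 − log₂ 2) = 860 / (5 − 1) = 215 ms/bit
  a = 360 − 215 × 1 = 145 ms
Then RT(4) = 145 + 215 × log₂ 4 = 145 + 215 × 2 ≈ 575.000 ms.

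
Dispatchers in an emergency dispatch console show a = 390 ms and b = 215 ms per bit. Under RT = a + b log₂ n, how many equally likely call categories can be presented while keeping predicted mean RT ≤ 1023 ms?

215·log₂ n ≤ 1023 − 390 = 633, giving log₂ n ≤ 2.9442 and n ≤ 7.696. The largest whole number is 7.

7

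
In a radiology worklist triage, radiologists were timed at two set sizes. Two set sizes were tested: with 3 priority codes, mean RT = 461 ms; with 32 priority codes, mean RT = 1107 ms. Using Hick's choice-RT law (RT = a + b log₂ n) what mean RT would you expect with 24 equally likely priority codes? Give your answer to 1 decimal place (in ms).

Solve the two-equation system in a and b:
  b = (1107 − 461) / (log₂ 32 − log₂ 3) = 646 / (5 − 1.5850) = 189.163 ms/bit
  a = 461 − 189.163 × 1.5850 = 161.183 ms
Then RT(24) = 161.183 + 189.163 × log₂ 24 = 161.183 + 189.163 × 4.5850 ≈ 1028.490 ms.

1028.5 ms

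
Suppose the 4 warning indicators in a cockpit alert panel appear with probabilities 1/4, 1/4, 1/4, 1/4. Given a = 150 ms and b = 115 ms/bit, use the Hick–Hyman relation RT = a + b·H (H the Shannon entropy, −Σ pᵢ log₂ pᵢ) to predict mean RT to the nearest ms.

380 ms

Each term −pᵢ log₂ pᵢ: 0.25·2 + 0.25·2 + 0.25·2 + 0.25·2; summed, H = 2.000 bits.
Mean RT = a + bH = 150 + 115·2.000 = 380.00 ms.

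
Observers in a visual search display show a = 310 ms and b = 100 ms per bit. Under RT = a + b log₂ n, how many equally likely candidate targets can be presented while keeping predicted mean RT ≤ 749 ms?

20

100·log₂ n ≤ 749 − 310 = 439, giving log₂ n ≤ 4.3900 and n ≤ 20.966. The largest whole number is 20.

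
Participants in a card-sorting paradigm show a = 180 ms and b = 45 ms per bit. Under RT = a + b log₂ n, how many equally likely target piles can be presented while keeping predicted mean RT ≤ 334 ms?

Set 180 + 45·log₂ n ≤ 334 → log₂ n ≤ (334 − 180)/45 = 3.4222.
So n ≤ 2^3.4222 = 10.720; the largest integer n is 10.

10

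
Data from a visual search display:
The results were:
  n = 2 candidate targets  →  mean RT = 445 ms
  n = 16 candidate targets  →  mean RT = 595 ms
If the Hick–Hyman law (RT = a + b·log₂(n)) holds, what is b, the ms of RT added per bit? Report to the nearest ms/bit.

b = (RT₂ − RT₁)/(log₂ n₂ − log₂ n₁) = (595 − 445)/(4 − 1) = 50 ms/bit.

50 ms/bit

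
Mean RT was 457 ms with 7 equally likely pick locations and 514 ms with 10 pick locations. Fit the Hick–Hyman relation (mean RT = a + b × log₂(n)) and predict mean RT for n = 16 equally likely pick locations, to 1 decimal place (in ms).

RT is linear in log₂ n, so two points fix the line:
  b = (514 − 457) / (log₂ 10 − log₂ 7) = 57 / (3.3219 − 2.8074) = 110.771 ms/bit
  a = 457 − 110.771 × 2.8074 = 146.025 ms
Then RT(16) = 146.025 + 110.771 × log₂ 16 = 146.025 + 110.771 × 4 ≈ 589.111 ms.

589.1 ms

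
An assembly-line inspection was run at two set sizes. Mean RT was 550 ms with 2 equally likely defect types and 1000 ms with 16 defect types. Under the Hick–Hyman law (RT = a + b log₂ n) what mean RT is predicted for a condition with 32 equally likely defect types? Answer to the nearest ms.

RT is linear in log₂ n, so two points fix the line:
  b = (1000 − 550) / (log₂ 16 − log₂ 2) = 450 / (4 − 1) = 150 ms/bit
  a = 550 − 150 × 1 = 400 ms
Then RT(32) = 400 + 150 × log₂ 32 = 400 + 150 × 5 ≈ 1150.000 ms.

1150 ms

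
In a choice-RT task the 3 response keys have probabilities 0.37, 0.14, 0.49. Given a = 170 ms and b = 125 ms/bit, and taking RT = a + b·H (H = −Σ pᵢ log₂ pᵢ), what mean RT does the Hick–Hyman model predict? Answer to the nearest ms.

H = 0.37·log₂(1/0.37) + 0.14·log₂(1/0.14) + 0.49·log₂(1/0.49) = 1.4321 bits.
RT = 170 + 125 × 1.4321 = 349.02 ms.

349 ms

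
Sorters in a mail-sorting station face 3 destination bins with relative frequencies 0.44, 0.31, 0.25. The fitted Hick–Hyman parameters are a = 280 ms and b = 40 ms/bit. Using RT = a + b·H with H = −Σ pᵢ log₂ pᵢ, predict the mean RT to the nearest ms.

Entropy contributions −pᵢ log₂ pᵢ: 0.5211, 0.5238, 0.5000; sum H = 1.5449 bits.
RT = a + bH = 280 + 40·1.5449 = 341.80 ms.

342 ms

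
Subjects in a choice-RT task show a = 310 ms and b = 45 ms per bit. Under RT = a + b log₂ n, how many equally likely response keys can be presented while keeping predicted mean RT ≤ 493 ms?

16

Information budget: (493 − 310)/45 = 4.0667 bits, so n ≤ 2^4.0667 = 16.757 → at most 16.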